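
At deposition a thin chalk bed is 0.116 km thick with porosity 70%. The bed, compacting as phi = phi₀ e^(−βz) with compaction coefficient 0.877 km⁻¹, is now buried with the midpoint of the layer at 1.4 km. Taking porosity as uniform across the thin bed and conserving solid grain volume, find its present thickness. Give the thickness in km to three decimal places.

Porosity at 1.4 km: phi = 0.7·exp(−0.877×1.4) = 0.2051
Solid-volume conservation: h(1−phi) = h₀(1−phi₀) ⇒ h = h₀·(1−phi₀)/(1−phi)
h = 0.116 × (1 − 0.7)/(1 − 0.2051) = 0.116 × 0.3774 = 0.0438 km

0.044 km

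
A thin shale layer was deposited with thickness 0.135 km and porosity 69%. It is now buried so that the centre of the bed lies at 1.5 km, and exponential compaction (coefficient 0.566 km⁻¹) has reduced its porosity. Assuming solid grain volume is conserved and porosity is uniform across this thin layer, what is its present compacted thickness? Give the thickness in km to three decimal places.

Porosity at 1.5 km: n = 0.69·exp(−0.566×1.5) = 0.2952
Solid-volume conservation: h(1−n) = h₀(1−n₀) ⇒ h = h₀·(1−n₀)/(1−n)
h = 0.135 × (1 − 0.69)/(1 − 0.2952) = 0.135 × 0.4398 = 0.0594 km

0.059 km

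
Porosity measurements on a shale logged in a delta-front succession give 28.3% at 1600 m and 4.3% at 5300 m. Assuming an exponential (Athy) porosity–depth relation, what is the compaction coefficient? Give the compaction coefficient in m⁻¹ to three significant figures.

Working in km (1 km = 1000 m; β in km⁻¹ = β in m⁻¹ × 1000):
Athy: φ(d) = φ₀ e^(−βd) ⇒ φ₁/φ₂ = e^{β(d₂−d₁)} ⇒ β = ln(φ₁/φ₂)/(d₂−d₁)
β = ln(0.283/0.043) / (5.3 − 1.6) = ln(6.581) / 3.7 = 1.8842 / 3.7 = 0.5093 km⁻¹

0.000509 m⁻¹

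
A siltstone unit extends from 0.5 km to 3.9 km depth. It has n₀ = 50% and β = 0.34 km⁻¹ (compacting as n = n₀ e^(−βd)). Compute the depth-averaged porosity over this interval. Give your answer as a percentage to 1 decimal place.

25.0%

⟨n⟩ = (1/(d₂−d₁)) ∫ n₀ e^(−βd) dd = n₀·(e^(−β·d₁) − e^(−β·d₂)) / (β·(d₂−d₁))
e^(−0.34×0.5) = 0.8437; e^(−0.34×3.9) = 0.2655
⟨n⟩ = 0.5 × (0.8437 − 0.2655) / (0.34 × 3.4) = 0.5 × 0.5001 = 0.2501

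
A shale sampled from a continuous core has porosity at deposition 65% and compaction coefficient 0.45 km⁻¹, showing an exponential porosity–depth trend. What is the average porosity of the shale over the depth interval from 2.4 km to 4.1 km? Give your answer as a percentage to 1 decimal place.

⟨phi⟩ = (1/(Z₂−Z₁)) ∫ phi₀ e^(−βZ) dZ = phi₀·(e^(−β·Z₁) − e^(−β·Z₂)) / (β·(Z₂−Z₁))
e^(−0.45×2.4) = 0.3396; e^(−0.45×4.1) = 0.1580
⟨phi⟩ = 0.65 × (0.3396 − 0.1580) / (0.45 × 1.7) = 0.65 × 0.2373 = 0.1543

15.4%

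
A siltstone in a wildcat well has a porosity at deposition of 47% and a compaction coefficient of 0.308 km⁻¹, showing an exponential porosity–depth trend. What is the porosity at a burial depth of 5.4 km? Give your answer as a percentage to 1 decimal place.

8.9%

phi = phi₀·exp(−k·Z) = 0.47 × exp(−0.308 × 5.4) = 0.47 × exp(−1.663)
  = 0.47 × 0.1895 = 0.0891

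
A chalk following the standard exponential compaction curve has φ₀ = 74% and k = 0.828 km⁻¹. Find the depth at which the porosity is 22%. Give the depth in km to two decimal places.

Invert Athy's law: d = ln(φ₀/φ) / k
d = ln(0.74/0.22) / 0.828 = ln(3.364) / 0.828 = 1.2130 / 0.828 = 1.465 km

1.47 km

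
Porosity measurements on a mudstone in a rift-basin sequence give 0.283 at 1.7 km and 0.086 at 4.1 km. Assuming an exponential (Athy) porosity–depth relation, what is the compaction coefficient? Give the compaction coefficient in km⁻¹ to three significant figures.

0.496 km⁻¹

Athy: φ(z) = φ₀ e^(−βz) ⇒ φ₁/φ₂ = e^{β(z₂−z₁)} ⇒ β = ln(φ₁/φ₂)/(z₂−z₁)
β = ln(0.283/0.086) / (4.1 − 1.7) = ln(3.291) / 2.4 = 1.1911 / 2.4 = 0.4963 km⁻¹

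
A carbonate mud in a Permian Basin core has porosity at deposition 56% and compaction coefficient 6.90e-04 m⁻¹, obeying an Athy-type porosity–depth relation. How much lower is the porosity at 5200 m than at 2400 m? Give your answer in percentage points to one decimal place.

9.1 percentage points

Working in km (1 km = 1000 m; β in km⁻¹ = β in m⁻¹ × 1000):
φ(2.4) = 0.56·e^(−0.69×2.4) = 0.1069
φ(5.2) = 0.56·e^(−0.69×5.2) = 0.0155
Δφ = 0.1069 − 0.0155 = 0.0914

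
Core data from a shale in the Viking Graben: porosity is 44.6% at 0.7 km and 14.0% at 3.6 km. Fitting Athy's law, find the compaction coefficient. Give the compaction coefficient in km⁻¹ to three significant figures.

Athy: phi(z) = phi₀ e^(−βz) ⇒ phi₁/phi₂ = e^{β(z₂−z₁)} ⇒ β = ln(phi₁/phi₂)/(z₂−z₁)
β = ln(0.446/0.14) / (3.6 − 0.7) = ln(3.186) / 2.9 = 1.1587 / 2.9 = 0.3995 km⁻¹

0.400 km⁻¹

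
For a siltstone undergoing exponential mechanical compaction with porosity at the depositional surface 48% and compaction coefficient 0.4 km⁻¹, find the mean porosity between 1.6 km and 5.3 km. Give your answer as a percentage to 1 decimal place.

⟨φ⟩ = (1/(z₂−z₁)) ∫ φ₀ e^(−βz) dz = φ₀·(e^(−β·z₁) − e^(−β·z₂)) / (β·(z₂−z₁))
e^(−0.4×1.6) = 0.5273; e^(−0.4×5.3) = 0.1200
⟨φ⟩ = 0.48 × (0.5273 − 0.1200) / (0.4 × 3.7) = 0.48 × 0.2752 = 0.1321

13.2%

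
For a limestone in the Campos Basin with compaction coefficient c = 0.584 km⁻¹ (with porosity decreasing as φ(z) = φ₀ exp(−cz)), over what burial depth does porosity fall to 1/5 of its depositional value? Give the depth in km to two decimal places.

φ/φ₀ = 1/5 ⇒ exp(−c·z) = 1/5 ⇒ z = ln(5) / c
z = 1.6094 / 0.584 = 2.756 km

2.76 km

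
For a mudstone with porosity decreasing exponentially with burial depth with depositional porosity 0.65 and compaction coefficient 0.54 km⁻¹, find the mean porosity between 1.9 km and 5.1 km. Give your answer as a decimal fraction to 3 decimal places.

0.111

⟨n⟩ = (1/(z₂−z₁)) ∫ n₀ e^(−cz) dz = n₀·(e^(−c·z₁) − e^(−c·z₂)) / (c·(z₂−z₁))
e^(−0.54×1.9) = 0.3584; e^(−0.54×5.1) = 0.0637
⟨n⟩ = 0.65 × (0.3584 − 0.0637) / (0.54 × 3.2) = 0.65 × 0.1706 = 0.1109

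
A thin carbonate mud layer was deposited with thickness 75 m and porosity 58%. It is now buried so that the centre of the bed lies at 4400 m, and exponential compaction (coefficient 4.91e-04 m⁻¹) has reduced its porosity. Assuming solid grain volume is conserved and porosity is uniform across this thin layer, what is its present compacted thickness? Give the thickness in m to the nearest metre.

Working in km (1 km = 1000 m; k in km⁻¹ = k in m⁻¹ × 1000):
Porosity at 4.4 km: phi = 0.58·exp(−0.491×4.4) = 0.0669
Solid-volume conservation: h(1−phi) = h₀(1−phi₀) ⇒ h = h₀·(1−phi₀)/(1−phi)
h = 0.075 × (1 − 0.58)/(1 − 0.0669) = 0.075 × 0.4501 = 0.0338 km

34 m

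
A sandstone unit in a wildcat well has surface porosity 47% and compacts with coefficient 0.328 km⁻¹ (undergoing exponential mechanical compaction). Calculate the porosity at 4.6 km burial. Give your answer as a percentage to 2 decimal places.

φ = φ₀·exp(−β·d) = 0.47 × exp(−0.328 × 4.6) = 0.47 × exp(−1.509)
  = 0.47 × 0.2212 = 0.1040

10.40%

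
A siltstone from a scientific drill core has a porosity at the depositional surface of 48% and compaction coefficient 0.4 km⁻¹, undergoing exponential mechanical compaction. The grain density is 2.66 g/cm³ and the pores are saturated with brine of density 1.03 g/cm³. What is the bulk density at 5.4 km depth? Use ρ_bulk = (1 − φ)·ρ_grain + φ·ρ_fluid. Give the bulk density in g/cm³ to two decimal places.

Porosity at depth: phi = 0.48·exp(−0.4×5.4) = 0.48×0.1153 = 0.0554
Bulk density: ρ_b = (1−phi)ρ_g + phi·ρ_f = 0.9446×2.66 + 0.0554×1.03
       = 2.513 + 0.057 = 2.570 g/cm³

2.57 g/cm³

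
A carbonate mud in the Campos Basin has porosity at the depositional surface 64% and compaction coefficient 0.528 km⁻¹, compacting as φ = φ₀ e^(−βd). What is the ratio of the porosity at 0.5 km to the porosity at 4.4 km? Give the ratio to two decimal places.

7.84

φ(d₁)/φ(d₂) = e^(−β·d₁)/e^(−β·d₂) = e^{β(d₂−d₁)}
= exp(0.528 × 3.9) = exp(2.059) = 7.8397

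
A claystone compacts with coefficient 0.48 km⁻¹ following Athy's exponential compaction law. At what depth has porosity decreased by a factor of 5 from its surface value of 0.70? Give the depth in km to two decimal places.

phi/phi₀ = 1/5 ⇒ exp(−k·z) = 1/5 ⇒ z = ln(5) / k
z = 1.6094 / 0.48 = 3.353 km

3.35 km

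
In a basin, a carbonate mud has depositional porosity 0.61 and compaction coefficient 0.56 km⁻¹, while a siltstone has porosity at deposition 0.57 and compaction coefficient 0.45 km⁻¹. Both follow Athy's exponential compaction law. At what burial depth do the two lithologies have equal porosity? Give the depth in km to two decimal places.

Set n₀ₐ e^(−kₐZ) = n₀ᵦ e^(−kᵦZ) ⇒ ln(n₀ₐ/n₀ᵦ) = (kₐ − kᵦ)·Z
Z = ln(0.61/0.57) / (0.56 − 0.45) = 0.0678 / 0.11 = 0.617 km

0.62 km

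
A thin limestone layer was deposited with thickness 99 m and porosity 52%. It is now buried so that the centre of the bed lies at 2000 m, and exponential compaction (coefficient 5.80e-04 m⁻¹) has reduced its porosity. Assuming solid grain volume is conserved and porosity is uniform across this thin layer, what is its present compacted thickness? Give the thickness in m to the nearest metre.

57 m

Working in km (1 km = 1000 m; β in km⁻¹ = β in m⁻¹ × 1000):
Porosity at 2 km: φ = 0.52·exp(−0.58×2) = 0.1630
Solid-volume conservation: h(1−φ) = h₀(1−φ₀) ⇒ h = h₀·(1−φ₀)/(1−φ)
h = 0.099 × (1 − 0.52)/(1 − 0.1630) = 0.099 × 0.5735 = 0.0568 km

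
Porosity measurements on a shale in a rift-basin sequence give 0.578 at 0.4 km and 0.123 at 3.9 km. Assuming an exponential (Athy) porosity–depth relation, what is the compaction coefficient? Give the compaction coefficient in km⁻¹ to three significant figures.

0.442 km⁻¹

Athy: n(z) = n₀ e^(−cz) ⇒ n₁/n₂ = e^{c(z₂−z₁)} ⇒ c = ln(n₁/n₂)/(z₂−z₁)
c = ln(0.578/0.123) / (3.9 − 0.4) = ln(4.699) / 3.5 = 1.5474 / 3.5 = 0.4421 km⁻¹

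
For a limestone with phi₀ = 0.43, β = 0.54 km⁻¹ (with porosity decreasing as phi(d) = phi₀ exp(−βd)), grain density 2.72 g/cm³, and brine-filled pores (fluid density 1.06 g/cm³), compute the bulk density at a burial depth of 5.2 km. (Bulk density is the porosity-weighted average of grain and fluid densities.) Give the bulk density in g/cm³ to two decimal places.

2.68 g/cm³

Porosity at depth: phi = 0.43·exp(−0.54×5.2) = 0.43×0.0603 = 0.0259
Bulk density: ρ_b = (1−phi)ρ_g + phi·ρ_f = 0.9741×2.72 + 0.0259×1.06
       = 2.649 + 0.027 = 2.677 g/cm³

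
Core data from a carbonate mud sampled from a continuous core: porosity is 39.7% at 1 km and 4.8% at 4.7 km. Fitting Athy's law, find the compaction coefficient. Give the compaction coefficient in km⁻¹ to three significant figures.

0.571 km⁻¹

Athy: φ(Z) = φ₀ e^(−cZ) ⇒ φ₁/φ₂ = e^{c(Z₂−Z₁)} ⇒ c = ln(φ₁/φ₂)/(Z₂−Z₁)
c = ln(0.397/0.048) / (4.7 − 1) = ln(8.271) / 3.7 = 2.1127 / 3.7 = 0.571 km⁻¹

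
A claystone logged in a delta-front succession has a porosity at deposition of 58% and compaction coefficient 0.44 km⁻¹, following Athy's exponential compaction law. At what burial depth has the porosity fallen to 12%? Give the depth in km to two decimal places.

Invert Athy's law: z = ln(n₀/n) / β
z = ln(0.58/0.12) / 0.44 = ln(4.833) / 0.44 = 1.5755 / 0.44 = 3.581 km

3.58 km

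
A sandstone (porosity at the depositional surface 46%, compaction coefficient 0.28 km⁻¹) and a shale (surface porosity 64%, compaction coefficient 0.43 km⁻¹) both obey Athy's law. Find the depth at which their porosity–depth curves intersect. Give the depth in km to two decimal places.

2.20 km

Set n₀ₐ e^(−kₐZ) = n₀ᵦ e^(−kᵦZ) ⇒ ln(n₀ₐ/n₀ᵦ) = (kₐ − kᵦ)·Z
Z = ln(0.46/0.64) / (0.28 − 0.43) = -0.3302 / -0.15 = 2.202 km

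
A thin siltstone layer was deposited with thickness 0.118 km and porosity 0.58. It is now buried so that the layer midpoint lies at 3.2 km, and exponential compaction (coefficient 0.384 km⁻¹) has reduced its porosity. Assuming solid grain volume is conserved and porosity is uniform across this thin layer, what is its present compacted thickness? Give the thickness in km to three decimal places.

Porosity at 3.2 km: phi = 0.58·exp(−0.384×3.2) = 0.1697
Solid-volume conservation: h(1−phi) = h₀(1−phi₀) ⇒ h = h₀·(1−phi₀)/(1−phi)
h = 0.118 × (1 − 0.58)/(1 − 0.1697) = 0.118 × 0.5059 = 0.0597 km

0.060 km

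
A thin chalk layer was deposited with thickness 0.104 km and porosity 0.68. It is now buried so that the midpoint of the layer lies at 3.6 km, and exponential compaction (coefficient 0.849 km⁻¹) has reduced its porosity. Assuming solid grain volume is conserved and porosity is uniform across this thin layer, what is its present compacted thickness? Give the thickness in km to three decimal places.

Porosity at 3.6 km: φ = 0.68·exp(−0.849×3.6) = 0.0320
Solid-volume conservation: h(1−φ) = h₀(1−φ₀) ⇒ h = h₀·(1−φ₀)/(1−φ)
h = 0.104 × (1 − 0.68)/(1 − 0.0320) = 0.104 × 0.3306 = 0.0344 km

0.034 km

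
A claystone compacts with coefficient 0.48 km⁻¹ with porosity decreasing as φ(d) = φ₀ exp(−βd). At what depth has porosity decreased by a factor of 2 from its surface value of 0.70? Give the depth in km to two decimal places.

1.44 km

φ/φ₀ = 1/2 ⇒ exp(−β·d) = 1/2 ⇒ d = ln(2) / β
d = 0.6931 / 0.48 = 1.444 km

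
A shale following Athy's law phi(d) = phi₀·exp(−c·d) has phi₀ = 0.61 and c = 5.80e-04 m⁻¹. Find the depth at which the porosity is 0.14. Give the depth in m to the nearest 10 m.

Working in km (1 km = 1000 m; c in km⁻¹ = c in m⁻¹ × 1000):
Invert Athy's law: d = ln(phi₀/phi) / c
d = ln(0.61/0.14) / 0.58 = ln(4.357) / 0.58 = 1.4718 / 0.58 = 2.538 km

2540 m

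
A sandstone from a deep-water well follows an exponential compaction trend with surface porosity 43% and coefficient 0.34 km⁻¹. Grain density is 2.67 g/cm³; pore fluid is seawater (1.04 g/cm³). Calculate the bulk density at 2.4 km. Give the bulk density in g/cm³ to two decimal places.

Porosity at depth: φ = 0.43·exp(−0.34×2.4) = 0.43×0.4422 = 0.1901
Bulk density: ρ_b = (1−φ)ρ_g + φ·ρ_f = 0.8099×2.67 + 0.1901×1.04
       = 2.162 + 0.198 = 2.360 g/cm³

2.36 g/cm³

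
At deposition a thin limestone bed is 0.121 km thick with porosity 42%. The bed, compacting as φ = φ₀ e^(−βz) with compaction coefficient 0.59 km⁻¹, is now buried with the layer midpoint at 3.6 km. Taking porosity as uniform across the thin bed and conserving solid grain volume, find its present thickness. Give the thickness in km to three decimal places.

Porosity at 3.6 km: φ = 0.42·exp(−0.59×3.6) = 0.0502
Solid-volume conservation: h(1−φ) = h₀(1−φ₀) ⇒ h = h₀·(1−φ₀)/(1−φ)
h = 0.121 × (1 − 0.42)/(1 − 0.0502) = 0.121 × 0.6107 = 0.0739 km

0.074 km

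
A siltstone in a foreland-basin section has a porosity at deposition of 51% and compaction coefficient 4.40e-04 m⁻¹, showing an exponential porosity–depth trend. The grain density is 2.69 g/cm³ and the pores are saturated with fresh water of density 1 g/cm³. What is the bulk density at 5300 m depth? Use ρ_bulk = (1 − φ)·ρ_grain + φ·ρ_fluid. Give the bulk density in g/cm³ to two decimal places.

2.61 g/cm³

Working in km (1 km = 1000 m; β in km⁻¹ = β in m⁻¹ × 1000):
Porosity at depth: n = 0.51·exp(−0.44×5.3) = 0.51×0.0971 = 0.0495
Bulk density: ρ_b = (1−n)ρ_g + n·ρ_f = 0.9505×2.69 + 0.0495×1
       = 2.557 + 0.050 = 2.606 g/cm³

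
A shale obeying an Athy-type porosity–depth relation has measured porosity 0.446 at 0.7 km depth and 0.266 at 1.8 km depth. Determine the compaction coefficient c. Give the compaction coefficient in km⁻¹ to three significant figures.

Athy: n(z) = n₀ e^(−cz) ⇒ n₁/n₂ = e^{c(z₂−z₁)} ⇒ c = ln(n₁/n₂)/(z₂−z₁)
c = ln(0.446/0.266) / (1.8 − 0.7) = ln(1.677) / 1.1 = 0.5168 / 1.1 = 0.4698 km⁻¹

0.470 km⁻¹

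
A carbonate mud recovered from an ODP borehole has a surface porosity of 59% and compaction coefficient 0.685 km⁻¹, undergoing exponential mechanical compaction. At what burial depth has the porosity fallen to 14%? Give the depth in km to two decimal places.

2.10 km

Invert Athy's law: z = ln(φ₀/φ) / k
z = ln(0.59/0.14) / 0.685 = ln(4.214) / 0.685 = 1.4385 / 0.685 = 2.100 km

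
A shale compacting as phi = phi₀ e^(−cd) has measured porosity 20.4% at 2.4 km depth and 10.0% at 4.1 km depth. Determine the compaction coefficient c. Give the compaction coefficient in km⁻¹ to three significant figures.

0.419 km⁻¹

Athy: phi(d) = phi₀ e^(−cd) ⇒ phi₁/phi₂ = e^{c(d₂−d₁)} ⇒ c = ln(phi₁/phi₂)/(d₂−d₁)
c = ln(0.204/0.1) / (4.1 − 2.4) = ln(2.04) / 1.7 = 0.7129 / 1.7 = 0.4194 km⁻¹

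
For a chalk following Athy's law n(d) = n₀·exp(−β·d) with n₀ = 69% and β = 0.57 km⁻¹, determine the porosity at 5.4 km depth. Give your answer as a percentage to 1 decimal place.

3.2%

n = n₀·exp(−β·d) = 0.69 × exp(−0.57 × 5.4) = 0.69 × exp(−3.078)
  = 0.69 × 0.0461 = 0.0318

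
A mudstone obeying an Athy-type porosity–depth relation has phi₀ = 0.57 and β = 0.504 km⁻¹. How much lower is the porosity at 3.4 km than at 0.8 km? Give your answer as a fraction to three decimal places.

phi(0.8) = 0.57·e^(−0.504×0.8) = 0.3809
phi(3.4) = 0.57·e^(−0.504×3.4) = 0.1027
Δphi = 0.3809 − 0.1027 = 0.2781

0.278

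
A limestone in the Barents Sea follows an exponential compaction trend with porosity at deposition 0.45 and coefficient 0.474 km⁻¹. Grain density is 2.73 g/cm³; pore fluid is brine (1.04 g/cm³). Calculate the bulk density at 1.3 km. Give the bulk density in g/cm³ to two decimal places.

2.32 g/cm³

Porosity at depth: phi = 0.45·exp(−0.474×1.3) = 0.45×0.5400 = 0.2430
Bulk density: ρ_b = (1−phi)ρ_g + phi·ρ_f = 0.7570×2.73 + 0.2430×1.04
       = 2.067 + 0.253 = 2.319 g/cm³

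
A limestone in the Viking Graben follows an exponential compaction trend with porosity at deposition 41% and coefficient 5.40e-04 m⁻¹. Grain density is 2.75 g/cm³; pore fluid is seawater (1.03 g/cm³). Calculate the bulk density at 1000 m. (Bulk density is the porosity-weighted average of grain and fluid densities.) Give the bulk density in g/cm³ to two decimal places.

Working in km (1 km = 1000 m; β in km⁻¹ = β in m⁻¹ × 1000):
Porosity at depth: n = 0.41·exp(−0.54×1) = 0.41×0.5827 = 0.2389
Bulk density: ρ_b = (1−n)ρ_g + n·ρ_f = 0.7611×2.75 + 0.2389×1.03
       = 2.093 + 0.246 = 2.339 g/cm³

2.34 g/cm³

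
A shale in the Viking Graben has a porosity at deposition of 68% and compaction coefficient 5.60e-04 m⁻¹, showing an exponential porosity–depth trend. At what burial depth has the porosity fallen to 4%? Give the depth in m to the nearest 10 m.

Working in km (1 km = 1000 m; β in km⁻¹ = β in m⁻¹ × 1000):
Invert Athy's law: z = ln(phi₀/phi) / β
z = ln(0.68/0.04) / 0.56 = ln(17) / 0.56 = 2.8332 / 0.56 = 5.059 km

5060 m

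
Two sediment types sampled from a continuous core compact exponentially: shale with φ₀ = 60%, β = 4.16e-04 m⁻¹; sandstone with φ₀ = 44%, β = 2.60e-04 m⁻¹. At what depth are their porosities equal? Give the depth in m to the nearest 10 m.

1990 m

Working in km (1 km = 1000 m; β in km⁻¹ = β in m⁻¹ × 1000):
Set φ₀ₐ e^(−βₐd) = φ₀ᵦ e^(−βᵦd) ⇒ ln(φ₀ₐ/φ₀ᵦ) = (βₐ − βᵦ)·d
d = ln(0.6/0.44) / (0.416 − 0.26) = 0.3102 / 0.156 = 1.988 km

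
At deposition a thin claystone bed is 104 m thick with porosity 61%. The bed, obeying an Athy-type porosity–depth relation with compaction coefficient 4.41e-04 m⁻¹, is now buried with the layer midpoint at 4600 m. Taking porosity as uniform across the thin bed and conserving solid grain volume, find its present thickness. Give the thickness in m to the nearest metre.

Working in km (1 km = 1000 m; c in km⁻¹ = c in m⁻¹ × 1000):
Porosity at 4.6 km: phi = 0.61·exp(−0.441×4.6) = 0.0802
Solid-volume conservation: h(1−phi) = h₀(1−phi₀) ⇒ h = h₀·(1−phi₀)/(1−phi)
h = 0.104 × (1 − 0.61)/(1 − 0.0802) = 0.104 × 0.4240 = 0.0441 km

44 m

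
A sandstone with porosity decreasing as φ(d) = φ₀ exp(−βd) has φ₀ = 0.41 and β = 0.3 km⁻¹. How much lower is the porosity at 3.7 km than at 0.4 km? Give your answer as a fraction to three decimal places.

φ(0.4) = 0.41·e^(−0.3×0.4) = 0.3636
φ(3.7) = 0.41·e^(−0.3×3.7) = 0.1351
Δφ = 0.3636 − 0.1351 = 0.2285

0.229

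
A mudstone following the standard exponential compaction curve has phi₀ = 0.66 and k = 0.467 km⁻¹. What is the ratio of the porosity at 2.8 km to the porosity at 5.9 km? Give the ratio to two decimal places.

4.25

phi(d₁)/phi(d₂) = e^(−k·d₁)/e^(−k·d₂) = e^{k(d₂−d₁)}
= exp(0.467 × 3.1) = exp(1.448) = 4.2533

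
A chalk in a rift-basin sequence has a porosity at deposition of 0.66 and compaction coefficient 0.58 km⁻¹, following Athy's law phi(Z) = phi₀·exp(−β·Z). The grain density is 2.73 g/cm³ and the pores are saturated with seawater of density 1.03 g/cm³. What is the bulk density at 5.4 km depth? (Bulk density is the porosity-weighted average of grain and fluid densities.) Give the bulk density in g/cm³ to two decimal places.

2.68 g/cm³

Porosity at depth: phi = 0.66·exp(−0.58×5.4) = 0.66×0.0436 = 0.0288
Bulk density: ρ_b = (1−phi)ρ_g + phi·ρ_f = 0.9712×2.73 + 0.0288×1.03
       = 2.651 + 0.030 = 2.681 g/cm³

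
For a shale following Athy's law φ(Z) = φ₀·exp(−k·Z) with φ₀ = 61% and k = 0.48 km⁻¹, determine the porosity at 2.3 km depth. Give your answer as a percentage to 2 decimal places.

φ = φ₀·exp(−k·Z) = 0.61 × exp(−0.48 × 2.3) = 0.61 × exp(−1.104)
  = 0.61 × 0.3315 = 0.2022

20.22%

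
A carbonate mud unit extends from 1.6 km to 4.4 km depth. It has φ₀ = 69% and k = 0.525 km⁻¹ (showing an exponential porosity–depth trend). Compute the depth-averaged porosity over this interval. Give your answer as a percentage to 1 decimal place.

⟨φ⟩ = (1/(Z₂−Z₁)) ∫ φ₀ e^(−kZ) dZ = φ₀·(e^(−k·Z₁) − e^(−k·Z₂)) / (k·(Z₂−Z₁))
e^(−0.525×1.6) = 0.4317; e^(−0.525×4.4) = 0.0993
⟨φ⟩ = 0.69 × (0.4317 − 0.0993) / (0.525 × 2.8) = 0.69 × 0.2262 = 0.1560

15.6%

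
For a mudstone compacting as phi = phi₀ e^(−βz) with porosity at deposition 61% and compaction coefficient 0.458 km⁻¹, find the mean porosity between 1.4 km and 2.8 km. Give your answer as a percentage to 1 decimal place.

⟨phi⟩ = (1/(z₂−z₁)) ∫ phi₀ e^(−βz) dz = phi₀·(e^(−β·z₁) − e^(−β·z₂)) / (β·(z₂−z₁))
e^(−0.458×1.4) = 0.5267; e^(−0.458×2.8) = 0.2774
⟨phi⟩ = 0.61 × (0.5267 − 0.2774) / (0.458 × 1.4) = 0.61 × 0.3888 = 0.2372

23.7%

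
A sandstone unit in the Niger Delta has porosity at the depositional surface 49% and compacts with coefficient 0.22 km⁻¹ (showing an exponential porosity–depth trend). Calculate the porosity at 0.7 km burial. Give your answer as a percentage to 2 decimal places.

phi = phi₀·exp(−c·z) = 0.49 × exp(−0.22 × 0.7) = 0.49 × exp(−0.154)
  = 0.49 × 0.8573 = 0.4201

42.01%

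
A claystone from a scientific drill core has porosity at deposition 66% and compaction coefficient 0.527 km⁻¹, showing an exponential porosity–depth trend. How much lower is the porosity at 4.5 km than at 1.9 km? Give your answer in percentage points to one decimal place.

18.1 percentage points

φ(1.9) = 0.66·e^(−0.527×1.9) = 0.2425
φ(4.5) = 0.66·e^(−0.527×4.5) = 0.0616
Δφ = 0.2425 − 0.0616 = 0.1809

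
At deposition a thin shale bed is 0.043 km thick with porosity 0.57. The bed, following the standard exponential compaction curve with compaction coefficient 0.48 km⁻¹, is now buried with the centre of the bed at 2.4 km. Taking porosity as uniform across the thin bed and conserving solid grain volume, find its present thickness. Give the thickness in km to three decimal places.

0.023 km

Porosity at 2.4 km: phi = 0.57·exp(−0.48×2.4) = 0.1801
Solid-volume conservation: h(1−phi) = h₀(1−phi₀) ⇒ h = h₀·(1−phi₀)/(1−phi)
h = 0.043 × (1 − 0.57)/(1 − 0.1801) = 0.043 × 0.5245 = 0.0226 km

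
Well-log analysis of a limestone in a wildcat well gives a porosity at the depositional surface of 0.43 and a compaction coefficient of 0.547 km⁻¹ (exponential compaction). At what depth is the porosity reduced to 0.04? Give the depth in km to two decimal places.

Invert Athy's law: d = ln(φ₀/φ) / k
d = ln(0.43/0.04) / 0.547 = ln(10.75) / 0.547 = 2.3749 / 0.547 = 4.342 km

4.34 km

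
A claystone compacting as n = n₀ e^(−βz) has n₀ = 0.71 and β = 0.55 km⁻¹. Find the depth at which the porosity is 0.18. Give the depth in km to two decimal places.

2.50 km

Invert Athy's law: z = ln(n₀/n) / β
z = ln(0.71/0.18) / 0.55 = ln(3.944) / 0.55 = 1.3723 / 0.55 = 2.495 km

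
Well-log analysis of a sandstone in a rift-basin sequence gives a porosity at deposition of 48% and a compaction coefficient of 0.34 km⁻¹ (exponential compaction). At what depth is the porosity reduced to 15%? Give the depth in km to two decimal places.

3.42 km

Invert Athy's law: d = ln(n₀/n) / k
d = ln(0.48/0.15) / 0.34 = ln(3.2) / 0.34 = 1.1632 / 0.34 = 3.421 km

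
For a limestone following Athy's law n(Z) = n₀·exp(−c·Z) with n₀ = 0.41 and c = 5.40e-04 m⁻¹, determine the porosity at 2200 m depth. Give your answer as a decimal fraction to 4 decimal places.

Working in km (1 km = 1000 m; c in km⁻¹ = c in m⁻¹ × 1000):
n = n₀·exp(−c·Z) = 0.41 × exp(−0.54 × 2.2) = 0.41 × exp(−1.188)
  = 0.41 × 0.3048 = 0.1250

0.1250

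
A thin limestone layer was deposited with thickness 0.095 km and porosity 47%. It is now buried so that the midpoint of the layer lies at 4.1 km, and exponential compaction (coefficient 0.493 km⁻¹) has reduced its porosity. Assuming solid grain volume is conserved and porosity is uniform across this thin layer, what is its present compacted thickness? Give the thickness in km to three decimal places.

0.054 km

Porosity at 4.1 km: n = 0.47·exp(−0.493×4.1) = 0.0623
Solid-volume conservation: h(1−n) = h₀(1−n₀) ⇒ h = h₀·(1−n₀)/(1−n)
h = 0.095 × (1 − 0.47)/(1 − 0.0623) = 0.095 × 0.5652 = 0.0537 km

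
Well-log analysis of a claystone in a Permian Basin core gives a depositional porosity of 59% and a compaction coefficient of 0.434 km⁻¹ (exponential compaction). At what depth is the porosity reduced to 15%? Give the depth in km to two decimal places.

Invert Athy's law: Z = ln(phi₀/phi) / β
Z = ln(0.59/0.15) / 0.434 = ln(3.933) / 0.434 = 1.3695 / 0.434 = 3.156 km

3.16 km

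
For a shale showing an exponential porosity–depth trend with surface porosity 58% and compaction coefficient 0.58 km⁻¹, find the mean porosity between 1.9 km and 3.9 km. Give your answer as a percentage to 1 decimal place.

11.4%

⟨phi⟩ = (1/(d₂−d₁)) ∫ phi₀ e^(−kd) dd = phi₀·(e^(−k·d₁) − e^(−k·d₂)) / (k·(d₂−d₁))
e^(−0.58×1.9) = 0.3322; e^(−0.58×3.9) = 0.1041
⟨phi⟩ = 0.58 × (0.3322 − 0.1041) / (0.58 × 2) = 0.58 × 0.1966 = 0.1140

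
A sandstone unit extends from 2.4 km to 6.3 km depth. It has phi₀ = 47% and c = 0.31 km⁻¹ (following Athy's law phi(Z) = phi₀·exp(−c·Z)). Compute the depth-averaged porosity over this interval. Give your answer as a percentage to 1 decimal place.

13.0%

⟨phi⟩ = (1/(Z₂−Z₁)) ∫ phi₀ e^(−cZ) dZ = phi₀·(e^(−c·Z₁) − e^(−c·Z₂)) / (c·(Z₂−Z₁))
e^(−0.31×2.4) = 0.4752; e^(−0.31×6.3) = 0.1418
⟨phi⟩ = 0.47 × (0.4752 − 0.1418) / (0.31 × 3.9) = 0.47 × 0.2757 = 0.1296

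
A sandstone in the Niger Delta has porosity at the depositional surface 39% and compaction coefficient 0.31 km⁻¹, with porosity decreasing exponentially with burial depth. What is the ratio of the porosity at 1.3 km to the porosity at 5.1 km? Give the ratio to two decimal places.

3.25

phi(z₁)/phi(z₂) = e^(−β·z₁)/e^(−β·z₂) = e^{β(z₂−z₁)}
= exp(0.31 × 3.8) = exp(1.178) = 3.2479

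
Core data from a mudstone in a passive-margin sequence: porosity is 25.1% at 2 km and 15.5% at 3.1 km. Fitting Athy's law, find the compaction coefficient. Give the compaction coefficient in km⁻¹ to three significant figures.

Athy: phi(z) = phi₀ e^(−kz) ⇒ phi₁/phi₂ = e^{k(z₂−z₁)} ⇒ k = ln(phi₁/phi₂)/(z₂−z₁)
k = ln(0.251/0.155) / (3.1 − 2) = ln(1.619) / 1.1 = 0.4820 / 1.1 = 0.4382 km⁻¹

0.438 km⁻¹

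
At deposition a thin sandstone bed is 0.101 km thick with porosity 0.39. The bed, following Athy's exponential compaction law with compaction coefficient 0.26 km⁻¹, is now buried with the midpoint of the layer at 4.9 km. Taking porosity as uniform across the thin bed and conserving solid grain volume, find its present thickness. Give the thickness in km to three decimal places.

0.069 km

Porosity at 4.9 km: φ = 0.39·exp(−0.26×4.9) = 0.1091
Solid-volume conservation: h(1−φ) = h₀(1−φ₀) ⇒ h = h₀·(1−φ₀)/(1−φ)
h = 0.101 × (1 − 0.39)/(1 − 0.1091) = 0.101 × 0.6847 = 0.0692 km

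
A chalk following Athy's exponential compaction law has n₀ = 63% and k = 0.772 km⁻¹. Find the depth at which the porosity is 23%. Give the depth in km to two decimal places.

1.31 km

Invert Athy's law: Z = ln(n₀/n) / k
Z = ln(0.63/0.23) / 0.772 = ln(2.739) / 0.772 = 1.0076 / 0.772 = 1.305 km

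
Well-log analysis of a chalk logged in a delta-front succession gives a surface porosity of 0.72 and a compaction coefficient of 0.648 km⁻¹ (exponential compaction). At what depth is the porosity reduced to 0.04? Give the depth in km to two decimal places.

Invert Athy's law: z = ln(φ₀/φ) / β
z = ln(0.72/0.04) / 0.648 = ln(18) / 0.648 = 2.8904 / 0.648 = 4.460 km

4.46 km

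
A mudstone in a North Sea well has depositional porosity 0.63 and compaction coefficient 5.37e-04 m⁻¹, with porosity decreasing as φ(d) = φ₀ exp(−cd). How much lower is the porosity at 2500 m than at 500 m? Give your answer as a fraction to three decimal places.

0.317

Working in km (1 km = 1000 m; c in km⁻¹ = c in m⁻¹ × 1000):
φ(0.5) = 0.63·e^(−0.537×0.5) = 0.4817
φ(2.5) = 0.63·e^(−0.537×2.5) = 0.1646
Δφ = 0.4817 − 0.1646 = 0.3171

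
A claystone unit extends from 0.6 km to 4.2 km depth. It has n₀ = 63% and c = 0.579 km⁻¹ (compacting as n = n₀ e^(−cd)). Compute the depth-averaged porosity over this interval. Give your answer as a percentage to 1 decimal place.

⟨n⟩ = (1/(d₂−d₁)) ∫ n₀ e^(−cd) dd = n₀·(e^(−c·d₁) − e^(−c·d₂)) / (c·(d₂−d₁))
e^(−0.579×0.6) = 0.7065; e^(−0.579×4.2) = 0.0879
⟨n⟩ = 0.63 × (0.7065 − 0.0879) / (0.579 × 3.6) = 0.63 × 0.2968 = 0.1870

18.7%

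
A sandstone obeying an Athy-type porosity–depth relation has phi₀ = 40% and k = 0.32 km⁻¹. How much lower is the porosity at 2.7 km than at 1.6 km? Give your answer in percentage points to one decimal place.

7.1 percentage points

phi(1.6) = 0.4·e^(−0.32×1.6) = 0.2397
phi(2.7) = 0.4·e^(−0.32×2.7) = 0.1686
Δphi = 0.2397 − 0.1686 = 0.0711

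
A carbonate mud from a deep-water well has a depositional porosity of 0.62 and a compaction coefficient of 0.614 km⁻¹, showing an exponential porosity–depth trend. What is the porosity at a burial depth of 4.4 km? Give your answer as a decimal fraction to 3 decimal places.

φ = φ₀·exp(−β·Z) = 0.62 × exp(−0.614 × 4.4) = 0.62 × exp(−2.702)
  = 0.62 × 0.0671 = 0.0416

0.042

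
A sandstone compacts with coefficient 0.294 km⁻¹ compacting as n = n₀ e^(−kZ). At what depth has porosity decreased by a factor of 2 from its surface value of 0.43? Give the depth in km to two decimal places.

2.36 km

n/n₀ = 1/2 ⇒ exp(−k·Z) = 1/2 ⇒ Z = ln(2) / k
Z = 0.6931 / 0.294 = 2.358 km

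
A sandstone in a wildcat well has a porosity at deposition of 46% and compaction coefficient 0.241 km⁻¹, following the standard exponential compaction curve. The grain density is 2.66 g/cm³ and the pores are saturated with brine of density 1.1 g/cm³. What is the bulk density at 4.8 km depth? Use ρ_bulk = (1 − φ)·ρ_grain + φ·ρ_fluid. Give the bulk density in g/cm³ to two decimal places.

2.43 g/cm³

Porosity at depth: n = 0.46·exp(−0.241×4.8) = 0.46×0.3145 = 0.1447
Bulk density: ρ_b = (1−n)ρ_g + n·ρ_f = 0.8553×2.66 + 0.1447×1.1
       = 2.275 + 0.159 = 2.434 g/cm³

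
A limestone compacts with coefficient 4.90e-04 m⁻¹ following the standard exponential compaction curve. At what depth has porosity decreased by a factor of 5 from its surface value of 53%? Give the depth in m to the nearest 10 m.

Working in km (1 km = 1000 m; c in km⁻¹ = c in m⁻¹ × 1000):
n/n₀ = 1/5 ⇒ exp(−c·d) = 1/5 ⇒ d = ln(5) / c
d = 1.6094 / 0.49 = 3.285 km

3280 m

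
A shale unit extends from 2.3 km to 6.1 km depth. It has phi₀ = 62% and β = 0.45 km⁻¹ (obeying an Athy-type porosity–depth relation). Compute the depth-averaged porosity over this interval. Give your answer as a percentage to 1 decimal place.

⟨phi⟩ = (1/(d₂−d₁)) ∫ phi₀ e^(−βd) dd = phi₀·(e^(−β·d₁) − e^(−β·d₂)) / (β·(d₂−d₁))
e^(−0.45×2.3) = 0.3552; e^(−0.45×6.1) = 0.0642
⟨phi⟩ = 0.62 × (0.3552 − 0.0642) / (0.45 × 3.8) = 0.62 × 0.1702 = 0.1055

10.6%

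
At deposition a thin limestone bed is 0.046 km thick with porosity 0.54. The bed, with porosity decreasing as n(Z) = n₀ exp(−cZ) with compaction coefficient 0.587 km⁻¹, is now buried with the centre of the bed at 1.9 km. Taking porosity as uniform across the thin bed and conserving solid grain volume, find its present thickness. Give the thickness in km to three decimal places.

Porosity at 1.9 km: n = 0.54·exp(−0.587×1.9) = 0.1770
Solid-volume conservation: h(1−n) = h₀(1−n₀) ⇒ h = h₀·(1−n₀)/(1−n)
h = 0.046 × (1 − 0.54)/(1 − 0.1770) = 0.046 × 0.5589 = 0.0257 km

0.026 km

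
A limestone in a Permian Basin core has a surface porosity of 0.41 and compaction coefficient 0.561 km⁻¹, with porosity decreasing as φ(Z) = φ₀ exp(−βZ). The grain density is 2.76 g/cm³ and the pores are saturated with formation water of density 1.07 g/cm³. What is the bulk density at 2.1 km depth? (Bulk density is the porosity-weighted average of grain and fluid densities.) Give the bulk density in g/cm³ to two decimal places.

Porosity at depth: φ = 0.41·exp(−0.561×2.1) = 0.41×0.3079 = 0.1262
Bulk density: ρ_b = (1−φ)ρ_g + φ·ρ_f = 0.8738×2.76 + 0.1262×1.07
       = 2.412 + 0.135 = 2.547 g/cm³

2.55 g/cm³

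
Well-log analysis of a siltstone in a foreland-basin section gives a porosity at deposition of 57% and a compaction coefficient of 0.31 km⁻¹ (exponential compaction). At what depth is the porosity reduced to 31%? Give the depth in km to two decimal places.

Invert Athy's law: z = ln(n₀/n) / k
z = ln(0.57/0.31) / 0.31 = ln(1.839) / 0.31 = 0.6091 / 0.31 = 1.965 km

1.96 km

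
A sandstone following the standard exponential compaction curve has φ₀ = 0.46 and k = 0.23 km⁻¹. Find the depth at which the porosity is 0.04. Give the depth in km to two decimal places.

Invert Athy's law: d = ln(φ₀/φ) / k
d = ln(0.46/0.04) / 0.23 = ln(11.5) / 0.23 = 2.4423 / 0.23 = 10.619 km

10.62 km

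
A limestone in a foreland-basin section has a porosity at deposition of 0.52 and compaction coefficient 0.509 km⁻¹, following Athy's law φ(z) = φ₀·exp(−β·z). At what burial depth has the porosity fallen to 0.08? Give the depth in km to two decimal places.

Invert Athy's law: z = ln(φ₀/φ) / β
z = ln(0.52/0.08) / 0.509 = ln(6.5) / 0.509 = 1.8718 / 0.509 = 3.677 km

3.68 km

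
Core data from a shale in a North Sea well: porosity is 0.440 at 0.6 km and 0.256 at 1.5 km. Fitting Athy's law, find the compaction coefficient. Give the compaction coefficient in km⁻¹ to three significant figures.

0.602 km⁻¹

Athy: n(d) = n₀ e^(−cd) ⇒ n₁/n₂ = e^{c(d₂−d₁)} ⇒ c = ln(n₁/n₂)/(d₂−d₁)
c = ln(0.44/0.256) / (1.5 − 0.6) = ln(1.719) / 0.9 = 0.5416 / 0.9 = 0.6018 km⁻¹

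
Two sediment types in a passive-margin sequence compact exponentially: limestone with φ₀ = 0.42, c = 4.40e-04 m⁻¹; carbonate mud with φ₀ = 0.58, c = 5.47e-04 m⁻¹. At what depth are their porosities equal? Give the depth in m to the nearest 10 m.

3020 m

Working in km (1 km = 1000 m; c in km⁻¹ = c in m⁻¹ × 1000):
Set φ₀ₐ e^(−cₐZ) = φ₀ᵦ e^(−cᵦZ) ⇒ ln(φ₀ₐ/φ₀ᵦ) = (cₐ − cᵦ)·Z
Z = ln(0.42/0.58) / (0.44 − 0.547) = -0.3228 / -0.107 = 3.017 km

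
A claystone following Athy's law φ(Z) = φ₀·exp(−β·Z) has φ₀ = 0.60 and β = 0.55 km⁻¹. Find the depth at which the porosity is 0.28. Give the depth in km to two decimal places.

Invert Athy's law: Z = ln(φ₀/φ) / β
Z = ln(0.6/0.28) / 0.55 = ln(2.143) / 0.55 = 0.7621 / 0.55 = 1.386 km

1.39 km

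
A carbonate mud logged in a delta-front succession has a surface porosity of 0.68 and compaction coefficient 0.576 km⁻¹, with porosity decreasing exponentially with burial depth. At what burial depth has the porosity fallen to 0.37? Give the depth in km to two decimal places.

1.06 km

Invert Athy's law: z = ln(phi₀/phi) / k
z = ln(0.68/0.37) / 0.576 = ln(1.838) / 0.576 = 0.6086 / 0.576 = 1.057 km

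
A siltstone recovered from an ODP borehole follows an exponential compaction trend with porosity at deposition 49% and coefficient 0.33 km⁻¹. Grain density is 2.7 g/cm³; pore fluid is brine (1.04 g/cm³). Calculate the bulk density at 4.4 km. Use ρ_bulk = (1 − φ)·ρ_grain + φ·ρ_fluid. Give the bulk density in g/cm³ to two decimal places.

2.51 g/cm³

Porosity at depth: phi = 0.49·exp(−0.33×4.4) = 0.49×0.2341 = 0.1147
Bulk density: ρ_b = (1−phi)ρ_g + phi·ρ_f = 0.8853×2.7 + 0.1147×1.04
       = 2.390 + 0.119 = 2.510 g/cm³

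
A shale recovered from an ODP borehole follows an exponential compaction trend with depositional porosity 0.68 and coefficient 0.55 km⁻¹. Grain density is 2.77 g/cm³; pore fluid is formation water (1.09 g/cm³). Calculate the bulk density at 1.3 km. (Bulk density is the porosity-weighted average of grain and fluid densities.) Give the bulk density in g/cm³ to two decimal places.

2.21 g/cm³

Porosity at depth: φ = 0.68·exp(−0.55×1.3) = 0.68×0.4892 = 0.3327
Bulk density: ρ_b = (1−φ)ρ_g + φ·ρ_f = 0.6673×2.77 + 0.3327×1.09
       = 1.849 + 0.363 = 2.211 g/cm³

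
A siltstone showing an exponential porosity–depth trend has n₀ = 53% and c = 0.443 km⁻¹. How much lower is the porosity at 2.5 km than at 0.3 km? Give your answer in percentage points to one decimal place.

n(0.3) = 0.53·e^(−0.443×0.3) = 0.4640
n(2.5) = 0.53·e^(−0.443×2.5) = 0.1751
Δn = 0.4640 − 0.1751 = 0.2889

28.9 percentage points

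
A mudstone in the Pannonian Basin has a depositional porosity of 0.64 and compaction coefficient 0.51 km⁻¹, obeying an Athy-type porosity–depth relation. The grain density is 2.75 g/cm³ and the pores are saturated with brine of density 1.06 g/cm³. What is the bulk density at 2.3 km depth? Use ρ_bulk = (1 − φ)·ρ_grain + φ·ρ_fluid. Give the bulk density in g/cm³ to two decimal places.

2.42 g/cm³

Porosity at depth: n = 0.64·exp(−0.51×2.3) = 0.64×0.3094 = 0.1980
Bulk density: ρ_b = (1−n)ρ_g + n·ρ_f = 0.8020×2.75 + 0.1980×1.06
       = 2.205 + 0.210 = 2.415 g/cm³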